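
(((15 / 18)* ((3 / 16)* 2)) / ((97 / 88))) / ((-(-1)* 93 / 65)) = 3575 / 18042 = 0.20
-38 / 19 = -2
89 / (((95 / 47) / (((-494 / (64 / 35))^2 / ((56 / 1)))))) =470106455 / 8192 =57386.04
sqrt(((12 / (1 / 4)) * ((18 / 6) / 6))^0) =1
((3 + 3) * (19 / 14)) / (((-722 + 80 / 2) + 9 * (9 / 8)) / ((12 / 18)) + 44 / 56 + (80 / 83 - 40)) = -75696 / 9724201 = -0.01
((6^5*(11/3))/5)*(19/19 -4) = -85536/5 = -17107.20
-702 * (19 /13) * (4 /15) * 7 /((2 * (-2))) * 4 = 9576 /5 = 1915.20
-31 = -31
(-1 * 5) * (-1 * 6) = 30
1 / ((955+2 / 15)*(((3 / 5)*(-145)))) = -5 / 415483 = -0.00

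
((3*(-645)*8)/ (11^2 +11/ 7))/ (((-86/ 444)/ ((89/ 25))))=1659672/ 715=2321.22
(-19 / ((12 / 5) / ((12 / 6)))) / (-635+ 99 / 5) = 475 / 18456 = 0.03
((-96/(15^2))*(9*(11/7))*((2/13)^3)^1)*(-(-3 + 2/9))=-2816/46137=-0.06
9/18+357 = 715/2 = 357.50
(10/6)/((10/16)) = 8/3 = 2.67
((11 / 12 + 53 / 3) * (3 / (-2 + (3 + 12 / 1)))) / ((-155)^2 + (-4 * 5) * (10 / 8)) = 223 / 1248000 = 0.00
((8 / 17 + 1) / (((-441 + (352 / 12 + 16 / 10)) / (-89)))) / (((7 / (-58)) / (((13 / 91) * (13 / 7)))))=-25164750 / 35866481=-0.70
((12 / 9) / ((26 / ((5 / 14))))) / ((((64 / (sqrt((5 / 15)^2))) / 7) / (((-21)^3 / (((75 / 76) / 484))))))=-3032.91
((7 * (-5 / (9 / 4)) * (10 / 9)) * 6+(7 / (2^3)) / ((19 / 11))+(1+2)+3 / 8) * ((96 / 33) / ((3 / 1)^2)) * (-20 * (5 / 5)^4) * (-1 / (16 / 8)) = -16386800 / 50787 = -322.66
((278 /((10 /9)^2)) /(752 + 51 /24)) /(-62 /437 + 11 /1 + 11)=546687 /40018900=0.01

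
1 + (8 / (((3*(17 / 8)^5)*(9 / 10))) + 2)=117629857 / 38336139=3.07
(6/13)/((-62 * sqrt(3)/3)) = -3 * sqrt(3)/403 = -0.01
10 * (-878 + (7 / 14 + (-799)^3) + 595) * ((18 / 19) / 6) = -805393707.63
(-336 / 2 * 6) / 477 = -112 / 53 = -2.11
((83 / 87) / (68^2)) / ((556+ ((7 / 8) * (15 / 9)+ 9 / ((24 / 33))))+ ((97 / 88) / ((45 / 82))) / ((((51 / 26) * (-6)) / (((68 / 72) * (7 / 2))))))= 1109295 / 3060720859313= 0.00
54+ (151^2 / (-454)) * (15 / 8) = -145887 / 3632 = -40.17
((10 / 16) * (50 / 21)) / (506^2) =125 / 21507024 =0.00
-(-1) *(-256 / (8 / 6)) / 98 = -96 / 49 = -1.96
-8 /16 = -1 /2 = -0.50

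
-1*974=-974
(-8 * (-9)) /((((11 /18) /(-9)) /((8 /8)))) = -11664 /11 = -1060.36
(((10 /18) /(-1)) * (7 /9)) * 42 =-490 /27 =-18.15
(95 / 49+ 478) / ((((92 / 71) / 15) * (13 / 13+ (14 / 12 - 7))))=-75136815 / 65366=-1149.48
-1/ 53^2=-1/ 2809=-0.00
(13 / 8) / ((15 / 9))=39 / 40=0.98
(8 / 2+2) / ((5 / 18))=108 / 5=21.60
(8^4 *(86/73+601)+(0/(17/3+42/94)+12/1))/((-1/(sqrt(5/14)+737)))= -132701964780/73 - 12861210 *sqrt(70)/73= -1819309169.63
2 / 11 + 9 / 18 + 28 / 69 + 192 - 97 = 145861 / 1518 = 96.09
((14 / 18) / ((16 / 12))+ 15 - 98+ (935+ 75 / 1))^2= 123899161 / 144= 860410.84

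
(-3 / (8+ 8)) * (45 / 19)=-135 / 304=-0.44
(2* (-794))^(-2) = 1/ 2521744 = 0.00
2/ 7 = 0.29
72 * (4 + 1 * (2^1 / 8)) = 306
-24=-24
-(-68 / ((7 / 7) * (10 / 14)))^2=-226576 / 25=-9063.04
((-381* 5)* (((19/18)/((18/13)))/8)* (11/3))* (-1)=1725295/2592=665.62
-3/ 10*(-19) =57/ 10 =5.70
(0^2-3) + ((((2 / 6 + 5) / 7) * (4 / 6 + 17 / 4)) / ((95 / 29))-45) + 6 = -244526 / 5985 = -40.86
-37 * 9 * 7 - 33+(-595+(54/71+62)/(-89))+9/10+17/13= -2957.50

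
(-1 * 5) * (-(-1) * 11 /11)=-5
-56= -56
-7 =-7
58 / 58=1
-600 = -600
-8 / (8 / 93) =-93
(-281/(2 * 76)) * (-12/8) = 2.77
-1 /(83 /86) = -86 /83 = -1.04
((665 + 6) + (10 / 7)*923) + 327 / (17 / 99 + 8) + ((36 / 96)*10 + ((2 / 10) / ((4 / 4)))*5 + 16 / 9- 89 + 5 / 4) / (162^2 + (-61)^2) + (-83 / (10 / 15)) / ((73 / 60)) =214864973493251 / 111487509315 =1927.26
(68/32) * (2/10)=17/40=0.42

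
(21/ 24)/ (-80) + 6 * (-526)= -2019847/ 640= -3156.01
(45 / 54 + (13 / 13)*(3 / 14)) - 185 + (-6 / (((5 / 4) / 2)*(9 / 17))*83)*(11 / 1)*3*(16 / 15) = -27910207 / 525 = -53162.30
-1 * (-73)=73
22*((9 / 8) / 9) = 11 / 4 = 2.75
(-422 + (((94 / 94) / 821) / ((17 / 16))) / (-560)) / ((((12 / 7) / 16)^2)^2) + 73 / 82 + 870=-3201411.00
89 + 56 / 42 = 271 / 3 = 90.33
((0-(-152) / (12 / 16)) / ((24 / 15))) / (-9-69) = -1.62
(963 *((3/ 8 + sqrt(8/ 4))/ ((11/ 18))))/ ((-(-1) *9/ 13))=37557/ 44 + 25038 *sqrt(2)/ 11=4072.58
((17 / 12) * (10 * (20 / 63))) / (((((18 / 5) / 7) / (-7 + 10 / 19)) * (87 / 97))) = -8451125 / 133893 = -63.12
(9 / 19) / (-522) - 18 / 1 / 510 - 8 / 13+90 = 108800457 / 1217710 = 89.35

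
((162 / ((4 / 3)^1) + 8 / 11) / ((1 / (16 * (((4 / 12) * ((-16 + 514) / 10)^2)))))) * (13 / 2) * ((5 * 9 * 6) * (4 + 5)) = 25535546984.29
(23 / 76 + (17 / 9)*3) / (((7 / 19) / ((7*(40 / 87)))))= 13610 / 261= 52.15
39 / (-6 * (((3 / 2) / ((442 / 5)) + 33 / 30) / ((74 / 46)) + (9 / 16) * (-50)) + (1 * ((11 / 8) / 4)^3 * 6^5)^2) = 557323386880 / 1427996995636567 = 0.00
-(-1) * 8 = 8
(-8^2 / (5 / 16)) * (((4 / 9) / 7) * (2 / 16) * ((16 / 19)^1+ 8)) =-4096 / 285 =-14.37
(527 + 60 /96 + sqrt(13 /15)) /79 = sqrt(195) /1185 + 4221 /632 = 6.69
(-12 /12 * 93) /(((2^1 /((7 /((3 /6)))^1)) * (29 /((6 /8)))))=-1953 /116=-16.84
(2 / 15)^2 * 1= 4 / 225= 0.02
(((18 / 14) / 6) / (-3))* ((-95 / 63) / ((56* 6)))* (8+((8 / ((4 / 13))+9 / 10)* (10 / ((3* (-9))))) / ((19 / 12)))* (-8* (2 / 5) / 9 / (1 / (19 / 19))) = -146 / 750141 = -0.00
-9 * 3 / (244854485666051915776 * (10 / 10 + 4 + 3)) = -27 / 1958835885328415326208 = -0.00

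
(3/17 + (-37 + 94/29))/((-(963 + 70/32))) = 264896/7613399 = 0.03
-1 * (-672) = 672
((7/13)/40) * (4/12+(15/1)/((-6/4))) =-203/1560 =-0.13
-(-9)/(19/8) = 72/19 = 3.79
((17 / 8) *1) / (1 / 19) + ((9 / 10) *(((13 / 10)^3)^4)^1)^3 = 9259468324940423097332457540020901723357289 / 1000000000000000000000000000000000000000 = 9259.47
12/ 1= 12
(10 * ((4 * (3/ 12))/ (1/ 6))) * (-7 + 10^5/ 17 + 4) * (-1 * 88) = -527730720/ 17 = -31042983.53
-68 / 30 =-34 / 15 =-2.27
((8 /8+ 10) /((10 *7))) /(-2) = -11 /140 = -0.08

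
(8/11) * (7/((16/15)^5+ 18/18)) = 2.14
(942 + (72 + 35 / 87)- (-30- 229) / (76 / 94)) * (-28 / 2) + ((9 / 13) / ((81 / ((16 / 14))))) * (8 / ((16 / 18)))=-2810854381 / 150423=-18686.33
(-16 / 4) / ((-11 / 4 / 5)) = 80 / 11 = 7.27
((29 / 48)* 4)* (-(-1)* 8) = 58 / 3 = 19.33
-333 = -333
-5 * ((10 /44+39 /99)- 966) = 318575 /66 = 4826.89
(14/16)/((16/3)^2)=63/2048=0.03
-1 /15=-0.07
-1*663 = -663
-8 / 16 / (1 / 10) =-5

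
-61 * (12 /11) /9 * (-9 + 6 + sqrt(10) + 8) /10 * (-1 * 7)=854 * sqrt(10) /165 + 854 /33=42.25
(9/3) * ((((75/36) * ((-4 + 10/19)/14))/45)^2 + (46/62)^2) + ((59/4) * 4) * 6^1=2611773002113/7343623728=355.65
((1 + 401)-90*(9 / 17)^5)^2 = 319754176641354816 / 2015993900449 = 158608.70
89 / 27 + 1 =116 / 27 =4.30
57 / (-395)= -57 / 395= -0.14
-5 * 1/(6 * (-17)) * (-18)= -15/17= -0.88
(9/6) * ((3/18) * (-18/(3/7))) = -21/2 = -10.50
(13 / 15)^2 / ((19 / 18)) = 338 / 475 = 0.71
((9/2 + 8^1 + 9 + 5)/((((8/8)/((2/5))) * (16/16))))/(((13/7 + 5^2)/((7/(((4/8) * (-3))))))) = -1.84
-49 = -49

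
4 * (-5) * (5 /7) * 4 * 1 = -400 /7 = -57.14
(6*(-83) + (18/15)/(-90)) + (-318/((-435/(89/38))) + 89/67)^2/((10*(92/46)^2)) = -508807426988323/1022148666750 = -497.78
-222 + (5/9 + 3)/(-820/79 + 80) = -2746618/12375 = -221.95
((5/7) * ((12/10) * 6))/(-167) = -0.03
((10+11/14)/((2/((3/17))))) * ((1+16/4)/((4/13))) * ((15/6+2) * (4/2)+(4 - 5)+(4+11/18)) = 195.03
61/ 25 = 2.44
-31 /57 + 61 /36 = 1.15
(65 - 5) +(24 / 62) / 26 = 60.01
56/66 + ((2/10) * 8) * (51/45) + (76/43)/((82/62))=1938416/484825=4.00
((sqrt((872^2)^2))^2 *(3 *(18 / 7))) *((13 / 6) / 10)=33823753906176 / 35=966392968747.89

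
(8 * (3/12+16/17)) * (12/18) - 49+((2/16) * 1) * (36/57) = -42.57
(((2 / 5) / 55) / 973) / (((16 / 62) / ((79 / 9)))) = 2449 / 9632700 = 0.00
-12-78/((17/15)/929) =-1087134/17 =-63949.06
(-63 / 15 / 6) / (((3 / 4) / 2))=-28 / 15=-1.87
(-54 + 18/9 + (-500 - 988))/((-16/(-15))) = -5775/4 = -1443.75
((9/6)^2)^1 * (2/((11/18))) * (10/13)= 810/143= 5.66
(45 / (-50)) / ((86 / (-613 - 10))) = 5607 / 860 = 6.52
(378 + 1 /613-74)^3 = 6471562739808977 /230346397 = 28094916.28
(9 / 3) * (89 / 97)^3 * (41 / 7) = 86711187 / 6388711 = 13.57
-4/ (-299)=4/ 299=0.01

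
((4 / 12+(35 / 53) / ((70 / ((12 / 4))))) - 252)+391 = 44317 / 318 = 139.36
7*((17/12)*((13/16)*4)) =1547/48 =32.23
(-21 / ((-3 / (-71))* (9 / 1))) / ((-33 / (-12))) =-1988 / 99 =-20.08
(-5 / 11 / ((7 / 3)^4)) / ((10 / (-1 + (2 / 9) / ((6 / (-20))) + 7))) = -213 / 26411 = -0.01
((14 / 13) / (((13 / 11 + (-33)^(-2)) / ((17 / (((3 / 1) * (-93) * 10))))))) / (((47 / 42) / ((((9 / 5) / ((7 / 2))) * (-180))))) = 999702 / 2178215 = 0.46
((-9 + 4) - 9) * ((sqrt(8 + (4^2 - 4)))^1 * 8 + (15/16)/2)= -224 * sqrt(5) - 105/16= -507.44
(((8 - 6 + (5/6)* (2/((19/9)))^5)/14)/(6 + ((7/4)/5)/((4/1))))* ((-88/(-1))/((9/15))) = 114872348800/25323064473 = 4.54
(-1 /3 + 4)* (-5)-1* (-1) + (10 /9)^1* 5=-106 /9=-11.78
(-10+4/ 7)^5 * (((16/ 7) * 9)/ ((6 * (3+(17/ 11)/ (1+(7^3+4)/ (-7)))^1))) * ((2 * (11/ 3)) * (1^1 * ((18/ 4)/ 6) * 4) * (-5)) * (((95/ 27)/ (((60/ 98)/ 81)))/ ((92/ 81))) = 139924871982086400/ 36060619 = 3880268166.84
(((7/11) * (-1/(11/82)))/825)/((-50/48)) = 4592/831875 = 0.01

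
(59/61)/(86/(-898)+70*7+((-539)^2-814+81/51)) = 450347/135120190673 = 0.00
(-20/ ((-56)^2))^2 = 25/ 614656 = 0.00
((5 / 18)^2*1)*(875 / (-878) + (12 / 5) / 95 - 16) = -7077889 / 5404968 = -1.31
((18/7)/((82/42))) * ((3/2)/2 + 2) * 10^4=1485000/41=36219.51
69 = 69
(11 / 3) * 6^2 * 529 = 69828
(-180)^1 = -180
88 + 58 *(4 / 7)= 848 / 7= 121.14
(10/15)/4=1/6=0.17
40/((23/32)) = 1280/23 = 55.65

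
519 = 519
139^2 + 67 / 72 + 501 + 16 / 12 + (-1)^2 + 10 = 1428139 / 72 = 19835.26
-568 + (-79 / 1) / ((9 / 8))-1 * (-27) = -611.22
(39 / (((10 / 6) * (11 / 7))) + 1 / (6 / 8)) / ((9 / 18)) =5354 / 165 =32.45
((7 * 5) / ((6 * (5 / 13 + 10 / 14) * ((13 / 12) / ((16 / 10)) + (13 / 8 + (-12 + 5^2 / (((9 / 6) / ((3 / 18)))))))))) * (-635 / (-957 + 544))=-1.18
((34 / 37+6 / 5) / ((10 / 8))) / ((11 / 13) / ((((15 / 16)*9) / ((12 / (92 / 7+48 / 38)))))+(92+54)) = 43937712 / 3786468815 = 0.01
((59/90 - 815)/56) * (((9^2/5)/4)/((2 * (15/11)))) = -2418603/112000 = -21.59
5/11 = 0.45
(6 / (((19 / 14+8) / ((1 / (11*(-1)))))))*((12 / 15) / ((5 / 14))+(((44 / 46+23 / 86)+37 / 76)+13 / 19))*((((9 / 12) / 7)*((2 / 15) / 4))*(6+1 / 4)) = -26128977 / 4332452960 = -0.01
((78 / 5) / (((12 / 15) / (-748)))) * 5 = -72930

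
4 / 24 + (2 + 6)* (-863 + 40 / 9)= -123629 / 18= -6868.28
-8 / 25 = -0.32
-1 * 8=-8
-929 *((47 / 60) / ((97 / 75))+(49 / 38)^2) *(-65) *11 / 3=52762178755 / 105051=502252.99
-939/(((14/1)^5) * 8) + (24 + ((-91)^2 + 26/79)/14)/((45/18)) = 418438379559/1699523840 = 246.21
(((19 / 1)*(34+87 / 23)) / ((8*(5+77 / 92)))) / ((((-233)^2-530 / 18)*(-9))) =-16511 / 524472864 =-0.00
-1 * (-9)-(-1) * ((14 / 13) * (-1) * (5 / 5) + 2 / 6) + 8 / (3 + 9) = 116 / 13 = 8.92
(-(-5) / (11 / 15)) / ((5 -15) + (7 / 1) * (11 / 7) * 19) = 75 / 2189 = 0.03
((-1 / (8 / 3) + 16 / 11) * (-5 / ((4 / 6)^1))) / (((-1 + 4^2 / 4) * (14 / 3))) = -1425 / 2464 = -0.58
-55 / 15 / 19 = -0.19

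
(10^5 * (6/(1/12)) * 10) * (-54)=-3888000000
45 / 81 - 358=-3217 / 9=-357.44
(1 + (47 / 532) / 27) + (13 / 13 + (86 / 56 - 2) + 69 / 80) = 98557 / 41040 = 2.40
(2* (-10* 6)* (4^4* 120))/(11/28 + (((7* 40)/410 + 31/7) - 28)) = 169279488/1033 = 163871.72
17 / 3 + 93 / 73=1520 / 219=6.94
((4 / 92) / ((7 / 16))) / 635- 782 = -782.00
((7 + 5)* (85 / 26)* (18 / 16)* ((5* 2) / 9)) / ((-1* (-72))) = 425 / 624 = 0.68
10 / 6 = 5 / 3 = 1.67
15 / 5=3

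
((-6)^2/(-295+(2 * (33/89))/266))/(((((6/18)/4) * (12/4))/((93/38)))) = -2085804/1745941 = -1.19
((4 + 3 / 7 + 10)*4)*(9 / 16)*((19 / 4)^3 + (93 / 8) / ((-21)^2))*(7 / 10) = 305581863 / 125440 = 2436.08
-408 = -408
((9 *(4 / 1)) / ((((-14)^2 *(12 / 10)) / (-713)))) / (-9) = 3565 / 294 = 12.13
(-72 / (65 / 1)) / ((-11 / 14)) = 1008 / 715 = 1.41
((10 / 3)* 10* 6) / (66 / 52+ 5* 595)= 0.07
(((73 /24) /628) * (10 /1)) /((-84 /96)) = -365 /6594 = -0.06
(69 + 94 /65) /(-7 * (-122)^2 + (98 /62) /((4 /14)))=-283898 /419855345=-0.00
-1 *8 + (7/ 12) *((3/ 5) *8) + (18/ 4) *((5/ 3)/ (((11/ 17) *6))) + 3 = -59/ 220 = -0.27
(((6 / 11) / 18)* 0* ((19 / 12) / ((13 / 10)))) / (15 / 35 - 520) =0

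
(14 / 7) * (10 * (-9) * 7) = -1260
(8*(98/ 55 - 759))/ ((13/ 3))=-999528/ 715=-1397.94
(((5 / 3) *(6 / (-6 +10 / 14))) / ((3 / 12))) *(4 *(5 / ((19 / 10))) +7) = -2520 / 19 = -132.63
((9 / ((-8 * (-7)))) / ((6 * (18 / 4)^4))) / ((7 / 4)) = 4 / 107163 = 0.00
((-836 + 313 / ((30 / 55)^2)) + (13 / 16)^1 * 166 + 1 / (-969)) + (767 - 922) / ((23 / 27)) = 90366773 / 534888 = 168.95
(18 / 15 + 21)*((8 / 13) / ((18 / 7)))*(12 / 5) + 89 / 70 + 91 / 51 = 15.81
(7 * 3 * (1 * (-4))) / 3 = -28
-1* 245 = -245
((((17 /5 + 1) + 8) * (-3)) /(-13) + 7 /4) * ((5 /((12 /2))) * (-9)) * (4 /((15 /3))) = -3597 /130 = -27.67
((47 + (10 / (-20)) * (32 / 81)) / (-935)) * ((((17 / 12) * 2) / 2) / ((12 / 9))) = -3791 / 71280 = -0.05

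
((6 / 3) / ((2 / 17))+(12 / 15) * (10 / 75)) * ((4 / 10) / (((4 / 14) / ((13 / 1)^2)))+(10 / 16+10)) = 12687587 / 3000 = 4229.20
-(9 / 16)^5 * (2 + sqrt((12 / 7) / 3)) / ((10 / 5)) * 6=-177147 / 524288- 177147 * sqrt(7) / 3670016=-0.47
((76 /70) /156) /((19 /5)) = 1 /546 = 0.00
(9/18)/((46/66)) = 33/46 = 0.72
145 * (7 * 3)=3045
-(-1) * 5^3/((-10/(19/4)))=-475/8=-59.38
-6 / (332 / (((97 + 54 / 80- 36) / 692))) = -7401 / 4594880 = -0.00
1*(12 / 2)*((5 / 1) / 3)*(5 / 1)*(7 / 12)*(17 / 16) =2975 / 96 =30.99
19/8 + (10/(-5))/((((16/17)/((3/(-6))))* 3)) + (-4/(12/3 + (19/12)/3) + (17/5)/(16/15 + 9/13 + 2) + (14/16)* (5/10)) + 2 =3718951/716874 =5.19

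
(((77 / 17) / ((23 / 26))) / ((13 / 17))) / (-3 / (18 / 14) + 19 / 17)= -3927 / 713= -5.51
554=554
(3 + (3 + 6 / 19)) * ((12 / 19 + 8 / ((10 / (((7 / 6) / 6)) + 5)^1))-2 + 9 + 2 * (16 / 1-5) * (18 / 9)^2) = 17250696 / 28519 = 604.88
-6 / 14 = -3 / 7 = -0.43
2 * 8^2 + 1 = 129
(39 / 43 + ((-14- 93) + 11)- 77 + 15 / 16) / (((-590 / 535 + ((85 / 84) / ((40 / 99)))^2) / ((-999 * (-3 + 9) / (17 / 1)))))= 236840477005440 / 20288451049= 11673.66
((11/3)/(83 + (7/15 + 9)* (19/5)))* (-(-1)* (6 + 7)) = 3575/8923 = 0.40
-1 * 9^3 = -729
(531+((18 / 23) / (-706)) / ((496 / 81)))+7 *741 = 23026522503 / 4027024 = 5718.00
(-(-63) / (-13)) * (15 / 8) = -945 / 104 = -9.09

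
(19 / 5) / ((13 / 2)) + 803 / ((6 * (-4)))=-51283 / 1560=-32.87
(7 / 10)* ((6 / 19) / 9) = 7 / 285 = 0.02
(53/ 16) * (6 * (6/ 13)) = 477/ 52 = 9.17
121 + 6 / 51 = 121.12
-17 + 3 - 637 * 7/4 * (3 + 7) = -22323/2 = -11161.50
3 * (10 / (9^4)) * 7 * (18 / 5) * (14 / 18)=196 / 2187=0.09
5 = 5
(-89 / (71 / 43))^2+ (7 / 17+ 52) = 253472324 / 85697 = 2957.77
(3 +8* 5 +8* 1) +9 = 60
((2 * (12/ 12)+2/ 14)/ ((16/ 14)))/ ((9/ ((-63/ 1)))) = -105/ 8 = -13.12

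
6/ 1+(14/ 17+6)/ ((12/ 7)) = 509/ 51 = 9.98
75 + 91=166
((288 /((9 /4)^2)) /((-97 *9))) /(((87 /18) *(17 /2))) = -2048 /1291167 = -0.00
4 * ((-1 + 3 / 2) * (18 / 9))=4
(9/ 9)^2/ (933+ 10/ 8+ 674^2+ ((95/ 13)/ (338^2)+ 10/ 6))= 1113879/ 507050994596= 0.00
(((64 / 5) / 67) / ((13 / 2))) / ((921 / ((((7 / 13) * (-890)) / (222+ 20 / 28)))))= -1116416 / 16258004997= -0.00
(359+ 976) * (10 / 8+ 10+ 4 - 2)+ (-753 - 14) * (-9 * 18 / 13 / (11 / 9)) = 1122393 / 44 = 25508.93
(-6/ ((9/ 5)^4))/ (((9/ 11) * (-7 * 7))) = 13750/ 964467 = 0.01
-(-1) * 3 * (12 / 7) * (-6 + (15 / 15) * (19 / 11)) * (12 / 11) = -20304 / 847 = -23.97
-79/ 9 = -8.78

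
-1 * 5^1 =-5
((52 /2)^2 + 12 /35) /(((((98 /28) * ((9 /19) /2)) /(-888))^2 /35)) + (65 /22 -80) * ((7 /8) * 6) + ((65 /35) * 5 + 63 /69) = 24246891031617211 /892584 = 27164828219.66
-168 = -168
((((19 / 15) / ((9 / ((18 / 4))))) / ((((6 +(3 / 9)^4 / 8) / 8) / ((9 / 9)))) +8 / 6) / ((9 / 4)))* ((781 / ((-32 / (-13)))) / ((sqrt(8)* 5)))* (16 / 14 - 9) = -3546717031* sqrt(2) / 29400840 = -170.60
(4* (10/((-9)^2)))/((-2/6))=-40/27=-1.48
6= 6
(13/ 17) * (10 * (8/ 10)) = 104/ 17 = 6.12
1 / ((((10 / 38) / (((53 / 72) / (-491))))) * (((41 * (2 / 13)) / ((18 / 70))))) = -13091 / 56366800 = -0.00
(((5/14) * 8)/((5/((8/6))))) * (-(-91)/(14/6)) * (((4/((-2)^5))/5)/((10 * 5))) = -13/875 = -0.01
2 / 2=1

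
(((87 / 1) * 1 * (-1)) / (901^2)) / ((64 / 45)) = -3915 / 51955264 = -0.00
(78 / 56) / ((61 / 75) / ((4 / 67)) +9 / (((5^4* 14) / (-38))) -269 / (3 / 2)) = -24375 / 2900609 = -0.01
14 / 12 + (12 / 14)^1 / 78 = 643 / 546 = 1.18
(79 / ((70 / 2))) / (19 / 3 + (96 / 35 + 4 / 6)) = 0.23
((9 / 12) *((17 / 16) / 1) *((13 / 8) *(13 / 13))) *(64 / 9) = 221 / 24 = 9.21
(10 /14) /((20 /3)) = 3 /28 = 0.11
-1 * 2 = -2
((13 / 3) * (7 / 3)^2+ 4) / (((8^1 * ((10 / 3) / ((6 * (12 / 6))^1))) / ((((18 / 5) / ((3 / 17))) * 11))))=27863 / 10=2786.30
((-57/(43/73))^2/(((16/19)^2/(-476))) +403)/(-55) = 743741042831/6508480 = 114272.62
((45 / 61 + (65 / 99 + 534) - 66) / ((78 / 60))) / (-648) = -3543340 / 6359067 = -0.56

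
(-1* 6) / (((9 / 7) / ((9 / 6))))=-7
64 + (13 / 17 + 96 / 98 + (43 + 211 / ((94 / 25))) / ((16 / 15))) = 198782475 / 1252832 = 158.67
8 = 8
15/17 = 0.88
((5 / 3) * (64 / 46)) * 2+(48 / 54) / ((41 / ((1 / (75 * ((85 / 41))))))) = 6120184 / 1319625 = 4.64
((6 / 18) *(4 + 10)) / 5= 14 / 15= 0.93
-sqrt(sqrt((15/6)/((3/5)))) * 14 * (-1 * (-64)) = -448 * sqrt(5) * 6^(3/4)/3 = -1280.13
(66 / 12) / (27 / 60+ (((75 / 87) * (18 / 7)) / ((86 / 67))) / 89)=7768810 / 663039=11.72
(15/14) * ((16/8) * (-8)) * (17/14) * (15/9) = -1700/49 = -34.69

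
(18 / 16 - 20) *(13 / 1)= -1963 / 8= -245.38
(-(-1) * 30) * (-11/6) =-55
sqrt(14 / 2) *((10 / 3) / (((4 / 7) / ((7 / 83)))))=245 *sqrt(7) / 498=1.30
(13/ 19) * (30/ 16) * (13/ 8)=2535/ 1216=2.08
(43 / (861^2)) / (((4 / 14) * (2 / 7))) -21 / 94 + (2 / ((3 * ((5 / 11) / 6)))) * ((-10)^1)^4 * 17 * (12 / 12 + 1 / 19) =85100007805457 / 54040788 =1574736.62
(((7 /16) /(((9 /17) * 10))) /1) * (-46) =-2737 /720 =-3.80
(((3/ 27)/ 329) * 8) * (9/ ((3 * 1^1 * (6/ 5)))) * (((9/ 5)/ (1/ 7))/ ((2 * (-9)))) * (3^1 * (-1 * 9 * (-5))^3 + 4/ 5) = -2733758/ 2115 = -1292.56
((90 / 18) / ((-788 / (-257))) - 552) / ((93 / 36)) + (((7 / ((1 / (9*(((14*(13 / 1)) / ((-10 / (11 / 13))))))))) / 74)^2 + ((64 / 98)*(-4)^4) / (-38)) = -45.55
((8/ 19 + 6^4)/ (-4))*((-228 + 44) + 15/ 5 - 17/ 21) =23511244/ 399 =58925.42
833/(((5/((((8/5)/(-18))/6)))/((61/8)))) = -50813/2700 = -18.82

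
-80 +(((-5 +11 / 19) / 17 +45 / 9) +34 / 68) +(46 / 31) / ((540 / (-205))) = -20363752 / 270351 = -75.32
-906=-906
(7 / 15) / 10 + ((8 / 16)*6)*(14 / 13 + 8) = 53191 / 1950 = 27.28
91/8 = 11.38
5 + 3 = 8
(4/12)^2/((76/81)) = 9/76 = 0.12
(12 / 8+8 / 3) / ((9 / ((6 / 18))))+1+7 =1321 / 162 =8.15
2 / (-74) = -1 / 37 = -0.03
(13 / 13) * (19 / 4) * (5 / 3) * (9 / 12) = 95 / 16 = 5.94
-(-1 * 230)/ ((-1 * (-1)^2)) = -230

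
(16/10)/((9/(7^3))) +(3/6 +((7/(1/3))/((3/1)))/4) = 11381/180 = 63.23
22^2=484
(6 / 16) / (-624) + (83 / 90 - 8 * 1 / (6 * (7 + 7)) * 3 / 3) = 433157 / 524160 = 0.83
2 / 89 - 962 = -85616 / 89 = -961.98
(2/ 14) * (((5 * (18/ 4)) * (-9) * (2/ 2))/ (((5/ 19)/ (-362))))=278559/ 7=39794.14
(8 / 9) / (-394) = -4 / 1773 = -0.00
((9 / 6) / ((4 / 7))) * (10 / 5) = 21 / 4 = 5.25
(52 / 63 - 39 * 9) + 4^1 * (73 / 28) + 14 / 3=-21110 / 63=-335.08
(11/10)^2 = 121/100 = 1.21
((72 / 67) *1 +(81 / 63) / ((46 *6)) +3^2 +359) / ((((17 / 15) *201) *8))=79625165 / 393164576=0.20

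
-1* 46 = -46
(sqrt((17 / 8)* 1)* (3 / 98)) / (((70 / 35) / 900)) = 675* sqrt(34) / 196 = 20.08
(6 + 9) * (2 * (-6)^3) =-6480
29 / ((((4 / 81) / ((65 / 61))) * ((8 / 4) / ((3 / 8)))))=458055 / 3904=117.33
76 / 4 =19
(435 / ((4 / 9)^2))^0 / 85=1 / 85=0.01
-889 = -889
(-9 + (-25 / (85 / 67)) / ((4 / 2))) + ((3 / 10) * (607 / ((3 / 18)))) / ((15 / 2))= 107803 / 850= 126.83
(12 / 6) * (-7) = -14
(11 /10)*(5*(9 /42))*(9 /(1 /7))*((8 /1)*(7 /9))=462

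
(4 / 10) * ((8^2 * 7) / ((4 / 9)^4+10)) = 2939328 / 164665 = 17.85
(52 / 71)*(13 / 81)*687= 154804 / 1917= 80.75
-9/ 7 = -1.29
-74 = -74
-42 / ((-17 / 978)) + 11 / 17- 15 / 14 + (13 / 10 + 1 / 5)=287660 / 119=2417.31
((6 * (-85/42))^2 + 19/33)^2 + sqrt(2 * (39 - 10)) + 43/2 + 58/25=sqrt(58) + 2867678831399/130734450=21942.76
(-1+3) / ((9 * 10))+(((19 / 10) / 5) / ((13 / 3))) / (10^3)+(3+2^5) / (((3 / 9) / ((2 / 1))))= 210.02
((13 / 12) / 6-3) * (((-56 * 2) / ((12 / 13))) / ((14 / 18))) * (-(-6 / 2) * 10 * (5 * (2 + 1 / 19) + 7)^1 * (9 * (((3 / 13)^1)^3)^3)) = 58975779240 / 15498883699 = 3.81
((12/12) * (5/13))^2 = 25/169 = 0.15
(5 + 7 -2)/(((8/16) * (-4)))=-5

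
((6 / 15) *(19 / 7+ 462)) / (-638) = -3253 / 11165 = -0.29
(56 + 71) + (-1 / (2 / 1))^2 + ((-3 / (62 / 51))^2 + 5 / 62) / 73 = 8932899 / 70153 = 127.33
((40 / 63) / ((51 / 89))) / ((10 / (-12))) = -1424 / 1071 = -1.33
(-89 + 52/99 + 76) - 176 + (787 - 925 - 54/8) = -131957/396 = -333.22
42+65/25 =223/5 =44.60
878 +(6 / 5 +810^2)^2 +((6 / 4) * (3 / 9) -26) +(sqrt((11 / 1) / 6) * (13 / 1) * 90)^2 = 21523564757197 / 50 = 430471295143.94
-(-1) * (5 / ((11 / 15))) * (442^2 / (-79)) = -14652300 / 869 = -16861.10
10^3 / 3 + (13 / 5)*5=1039 / 3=346.33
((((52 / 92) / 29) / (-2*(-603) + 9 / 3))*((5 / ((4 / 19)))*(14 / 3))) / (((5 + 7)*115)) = 133 / 102723336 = 0.00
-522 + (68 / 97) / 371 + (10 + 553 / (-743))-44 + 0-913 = -39298473216 / 26738341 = -1469.74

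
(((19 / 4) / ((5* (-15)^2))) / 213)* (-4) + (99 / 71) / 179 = 330724 / 42892875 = 0.01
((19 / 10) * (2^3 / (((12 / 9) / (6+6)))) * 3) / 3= 684 / 5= 136.80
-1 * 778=-778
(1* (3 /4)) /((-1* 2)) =-3 /8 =-0.38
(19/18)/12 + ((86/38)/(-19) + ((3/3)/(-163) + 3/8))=1073095/3177522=0.34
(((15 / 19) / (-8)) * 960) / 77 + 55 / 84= -10105 / 17556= -0.58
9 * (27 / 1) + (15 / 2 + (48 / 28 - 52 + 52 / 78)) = 8437 / 42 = 200.88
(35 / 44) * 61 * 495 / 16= 1501.17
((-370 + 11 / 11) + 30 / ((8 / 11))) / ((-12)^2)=-437 / 192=-2.28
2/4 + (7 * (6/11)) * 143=1093/2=546.50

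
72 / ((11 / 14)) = 1008 / 11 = 91.64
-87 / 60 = -29 / 20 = -1.45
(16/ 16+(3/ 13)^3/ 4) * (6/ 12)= 8815/ 17576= 0.50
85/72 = 1.18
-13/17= -0.76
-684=-684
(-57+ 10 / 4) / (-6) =9.08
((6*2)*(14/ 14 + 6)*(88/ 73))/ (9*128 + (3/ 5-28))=36960/ 410479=0.09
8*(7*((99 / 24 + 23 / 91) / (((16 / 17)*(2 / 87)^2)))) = 410080851 / 832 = 492885.64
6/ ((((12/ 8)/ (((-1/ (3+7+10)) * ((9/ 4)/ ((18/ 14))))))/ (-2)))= 7/ 10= 0.70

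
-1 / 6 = -0.17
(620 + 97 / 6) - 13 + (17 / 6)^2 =22723 / 36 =631.19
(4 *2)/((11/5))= 40/11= 3.64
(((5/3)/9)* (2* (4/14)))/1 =20/189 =0.11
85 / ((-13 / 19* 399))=-85 / 273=-0.31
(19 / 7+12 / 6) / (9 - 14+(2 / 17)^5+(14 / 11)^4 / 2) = -686008169121 / 536672849419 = -1.28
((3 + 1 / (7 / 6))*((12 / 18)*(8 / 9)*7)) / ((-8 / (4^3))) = -128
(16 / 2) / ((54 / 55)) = 220 / 27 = 8.15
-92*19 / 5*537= -938676 / 5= -187735.20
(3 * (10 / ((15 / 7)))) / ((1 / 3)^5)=3402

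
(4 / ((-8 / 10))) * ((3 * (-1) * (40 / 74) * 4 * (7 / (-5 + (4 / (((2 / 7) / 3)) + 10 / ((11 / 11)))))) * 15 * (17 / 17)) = 126000 / 1739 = 72.46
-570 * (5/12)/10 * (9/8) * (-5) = 4275/32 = 133.59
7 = 7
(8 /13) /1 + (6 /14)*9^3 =28487 /91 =313.04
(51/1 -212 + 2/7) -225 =-2700/7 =-385.71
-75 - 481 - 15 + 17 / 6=-3409 / 6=-568.17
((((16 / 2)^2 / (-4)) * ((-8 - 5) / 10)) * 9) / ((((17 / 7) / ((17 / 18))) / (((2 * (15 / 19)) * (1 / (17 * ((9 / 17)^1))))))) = 728 / 57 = 12.77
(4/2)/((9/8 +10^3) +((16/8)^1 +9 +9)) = 16/8169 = 0.00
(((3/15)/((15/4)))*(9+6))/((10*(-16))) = -1/200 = -0.00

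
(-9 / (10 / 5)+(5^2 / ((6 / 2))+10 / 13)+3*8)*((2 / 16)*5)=11155 / 624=17.88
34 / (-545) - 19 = -19.06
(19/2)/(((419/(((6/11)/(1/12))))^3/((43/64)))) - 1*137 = -13413453696101/97908438529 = -137.00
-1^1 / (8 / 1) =-1 / 8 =-0.12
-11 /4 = -2.75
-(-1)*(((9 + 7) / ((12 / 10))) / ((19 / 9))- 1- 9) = -70 / 19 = -3.68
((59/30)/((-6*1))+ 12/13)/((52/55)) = 15323/24336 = 0.63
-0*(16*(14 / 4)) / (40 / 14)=0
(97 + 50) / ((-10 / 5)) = -73.50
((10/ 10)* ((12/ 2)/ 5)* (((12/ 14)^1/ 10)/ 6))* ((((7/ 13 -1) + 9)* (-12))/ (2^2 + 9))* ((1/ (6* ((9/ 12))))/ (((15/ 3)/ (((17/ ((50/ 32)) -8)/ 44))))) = -15984/ 40665625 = -0.00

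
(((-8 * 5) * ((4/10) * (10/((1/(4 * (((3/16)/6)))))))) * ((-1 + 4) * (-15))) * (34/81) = 3400/9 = 377.78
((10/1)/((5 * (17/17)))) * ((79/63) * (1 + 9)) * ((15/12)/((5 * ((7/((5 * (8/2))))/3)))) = 7900/147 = 53.74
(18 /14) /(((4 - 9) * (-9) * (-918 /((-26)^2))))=-0.02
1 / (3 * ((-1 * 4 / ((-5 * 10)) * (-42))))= -25 / 252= -0.10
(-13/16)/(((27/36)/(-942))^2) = -1281748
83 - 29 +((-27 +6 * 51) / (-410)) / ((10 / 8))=54792 / 1025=53.46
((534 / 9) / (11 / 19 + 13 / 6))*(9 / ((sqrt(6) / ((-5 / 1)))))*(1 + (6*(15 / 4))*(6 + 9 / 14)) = -106862745*sqrt(6) / 4382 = -59735.10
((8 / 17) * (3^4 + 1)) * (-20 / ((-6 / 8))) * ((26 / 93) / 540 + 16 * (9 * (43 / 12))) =67997144704 / 128061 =530974.65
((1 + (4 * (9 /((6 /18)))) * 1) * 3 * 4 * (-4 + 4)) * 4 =0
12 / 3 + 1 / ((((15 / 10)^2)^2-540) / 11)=3.98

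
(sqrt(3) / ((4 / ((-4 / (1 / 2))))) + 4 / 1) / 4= 1 -sqrt(3) / 2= 0.13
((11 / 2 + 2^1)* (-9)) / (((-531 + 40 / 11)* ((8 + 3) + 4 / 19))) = 9405 / 823742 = 0.01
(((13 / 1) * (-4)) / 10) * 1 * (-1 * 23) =598 / 5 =119.60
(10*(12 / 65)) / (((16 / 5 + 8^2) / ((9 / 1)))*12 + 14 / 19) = 1140 / 55783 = 0.02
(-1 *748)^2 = 559504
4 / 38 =2 / 19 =0.11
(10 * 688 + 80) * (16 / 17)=111360 / 17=6550.59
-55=-55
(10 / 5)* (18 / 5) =36 / 5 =7.20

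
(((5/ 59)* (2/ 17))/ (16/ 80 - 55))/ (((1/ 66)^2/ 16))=-1742400/ 137411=-12.68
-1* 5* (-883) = 4415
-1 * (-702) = 702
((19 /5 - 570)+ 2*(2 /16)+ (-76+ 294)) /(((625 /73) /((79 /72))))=-40132553 /900000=-44.59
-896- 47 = -943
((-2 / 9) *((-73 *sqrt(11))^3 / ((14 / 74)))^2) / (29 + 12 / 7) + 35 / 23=-12684591804776085791 / 311535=-40716426099077.43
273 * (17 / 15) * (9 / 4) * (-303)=-4218669 / 20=-210933.45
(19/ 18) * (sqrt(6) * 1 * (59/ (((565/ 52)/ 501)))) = 4867382 * sqrt(6)/ 1695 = 7033.98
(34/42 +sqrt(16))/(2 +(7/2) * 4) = 0.30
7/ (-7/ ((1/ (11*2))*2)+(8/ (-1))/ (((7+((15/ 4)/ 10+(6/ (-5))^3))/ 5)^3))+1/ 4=9823673776127/ 59463092307084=0.17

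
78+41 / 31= 2459 / 31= 79.32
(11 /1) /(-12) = -11 /12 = -0.92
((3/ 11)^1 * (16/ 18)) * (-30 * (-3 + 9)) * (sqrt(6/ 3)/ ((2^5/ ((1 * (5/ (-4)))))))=75 * sqrt(2)/ 44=2.41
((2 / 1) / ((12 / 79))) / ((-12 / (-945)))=8295 / 8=1036.88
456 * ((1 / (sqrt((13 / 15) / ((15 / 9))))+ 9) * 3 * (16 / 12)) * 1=9120 * sqrt(13) / 13+ 16416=18945.43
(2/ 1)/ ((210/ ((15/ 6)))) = 1/ 42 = 0.02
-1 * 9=-9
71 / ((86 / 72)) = 2556 / 43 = 59.44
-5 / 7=-0.71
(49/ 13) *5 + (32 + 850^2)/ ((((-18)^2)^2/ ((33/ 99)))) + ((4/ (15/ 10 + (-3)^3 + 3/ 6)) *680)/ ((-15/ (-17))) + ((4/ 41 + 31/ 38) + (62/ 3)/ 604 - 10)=-111584915629633/ 1003293029700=-111.22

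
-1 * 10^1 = -10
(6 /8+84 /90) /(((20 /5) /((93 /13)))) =3131 /1040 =3.01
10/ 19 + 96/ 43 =2254/ 817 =2.76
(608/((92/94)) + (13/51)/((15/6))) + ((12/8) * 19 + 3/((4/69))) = 16458817/23460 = 701.57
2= 2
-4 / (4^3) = -1 / 16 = -0.06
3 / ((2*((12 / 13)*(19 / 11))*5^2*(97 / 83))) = 11869 / 368600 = 0.03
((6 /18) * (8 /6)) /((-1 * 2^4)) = -0.03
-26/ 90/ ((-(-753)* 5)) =-13/ 169425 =-0.00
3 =3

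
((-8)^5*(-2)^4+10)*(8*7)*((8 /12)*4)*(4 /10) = -469753088 /15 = -31316872.53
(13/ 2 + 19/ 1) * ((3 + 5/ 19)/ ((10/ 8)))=6324/ 95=66.57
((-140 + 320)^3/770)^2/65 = 68024448000/77077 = 882551.84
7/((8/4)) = 7/2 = 3.50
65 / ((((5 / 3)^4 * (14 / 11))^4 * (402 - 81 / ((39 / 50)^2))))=461550917209239 / 17756614257812500000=0.00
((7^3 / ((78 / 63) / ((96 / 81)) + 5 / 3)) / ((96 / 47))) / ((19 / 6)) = 338541 / 17309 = 19.56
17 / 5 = 3.40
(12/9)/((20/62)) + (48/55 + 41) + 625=110716/165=671.01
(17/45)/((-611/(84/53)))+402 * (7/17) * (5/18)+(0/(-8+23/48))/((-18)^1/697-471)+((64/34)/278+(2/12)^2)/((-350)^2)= 15516108532051637/337457737890000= 45.98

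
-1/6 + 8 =47/6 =7.83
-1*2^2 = -4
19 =19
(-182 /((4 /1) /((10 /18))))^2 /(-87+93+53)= 207025 /19116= 10.83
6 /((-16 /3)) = -9 /8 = -1.12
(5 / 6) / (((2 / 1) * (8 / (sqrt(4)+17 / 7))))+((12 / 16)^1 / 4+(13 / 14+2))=2249 / 672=3.35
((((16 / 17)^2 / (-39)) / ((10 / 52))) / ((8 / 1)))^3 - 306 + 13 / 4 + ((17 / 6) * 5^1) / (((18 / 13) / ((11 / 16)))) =-513926061687947 / 1737904968000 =-295.72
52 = 52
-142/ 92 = -71/ 46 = -1.54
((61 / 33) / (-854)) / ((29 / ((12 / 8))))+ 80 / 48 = 1.67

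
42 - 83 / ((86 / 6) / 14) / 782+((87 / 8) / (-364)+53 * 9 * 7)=165525382389 / 48959456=3380.87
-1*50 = -50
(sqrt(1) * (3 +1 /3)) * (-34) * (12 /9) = -1360 /9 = -151.11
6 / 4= 3 / 2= 1.50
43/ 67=0.64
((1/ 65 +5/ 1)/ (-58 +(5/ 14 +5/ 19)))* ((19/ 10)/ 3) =-823802/ 14881425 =-0.06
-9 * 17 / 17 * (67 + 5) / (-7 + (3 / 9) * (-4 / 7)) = 13608 / 151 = 90.12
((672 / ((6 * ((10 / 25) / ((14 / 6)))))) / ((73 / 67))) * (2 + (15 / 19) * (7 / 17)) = 98621320 / 70737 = 1394.20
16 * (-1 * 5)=-80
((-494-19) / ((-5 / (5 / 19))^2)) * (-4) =108 / 19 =5.68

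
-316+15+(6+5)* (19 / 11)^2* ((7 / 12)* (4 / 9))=-86870 / 297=-292.49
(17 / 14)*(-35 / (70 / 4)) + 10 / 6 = -16 / 21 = -0.76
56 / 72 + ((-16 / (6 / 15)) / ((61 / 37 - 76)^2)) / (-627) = 3690716581 / 4745136627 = 0.78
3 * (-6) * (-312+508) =-3528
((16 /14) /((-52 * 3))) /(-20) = 1 /2730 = 0.00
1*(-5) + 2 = -3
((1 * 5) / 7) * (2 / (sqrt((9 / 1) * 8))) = 5 * sqrt(2) / 42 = 0.17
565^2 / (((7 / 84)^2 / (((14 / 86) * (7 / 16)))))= 140778225 / 43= 3273912.21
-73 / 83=-0.88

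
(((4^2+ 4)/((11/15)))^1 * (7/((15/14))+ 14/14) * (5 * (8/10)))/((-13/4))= -36160/143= -252.87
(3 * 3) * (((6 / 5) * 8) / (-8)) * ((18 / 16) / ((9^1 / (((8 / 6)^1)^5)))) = -256 / 45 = -5.69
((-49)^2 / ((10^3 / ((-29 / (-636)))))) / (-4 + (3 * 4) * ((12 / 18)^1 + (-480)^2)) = 9947 / 251202192000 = 0.00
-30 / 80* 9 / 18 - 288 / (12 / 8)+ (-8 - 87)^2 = 141325 / 16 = 8832.81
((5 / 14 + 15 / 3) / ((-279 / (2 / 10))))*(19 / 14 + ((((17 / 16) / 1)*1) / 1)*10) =-3355 / 72912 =-0.05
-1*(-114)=114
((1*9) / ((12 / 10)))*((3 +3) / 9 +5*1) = 85 / 2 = 42.50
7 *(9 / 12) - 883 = -3511 / 4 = -877.75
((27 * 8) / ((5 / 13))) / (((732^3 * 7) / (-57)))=-741 / 63554680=-0.00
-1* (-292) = 292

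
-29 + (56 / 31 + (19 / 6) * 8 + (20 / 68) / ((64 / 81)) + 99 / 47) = 2940943 / 4755648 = 0.62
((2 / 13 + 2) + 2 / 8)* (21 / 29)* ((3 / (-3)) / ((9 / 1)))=-875 / 4524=-0.19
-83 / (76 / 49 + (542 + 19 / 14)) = -8134 / 53401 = -0.15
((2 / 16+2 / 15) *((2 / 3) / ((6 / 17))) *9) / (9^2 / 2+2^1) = 31 / 300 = 0.10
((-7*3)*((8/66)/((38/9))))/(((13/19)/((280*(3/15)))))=-7056/143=-49.34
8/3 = 2.67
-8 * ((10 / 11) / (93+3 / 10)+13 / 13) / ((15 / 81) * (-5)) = 746136 / 85525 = 8.72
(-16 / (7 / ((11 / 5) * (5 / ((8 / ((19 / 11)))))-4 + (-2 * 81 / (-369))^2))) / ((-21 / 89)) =-3428458 / 247107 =-13.87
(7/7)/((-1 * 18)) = -1/18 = -0.06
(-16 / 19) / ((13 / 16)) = -256 / 247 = -1.04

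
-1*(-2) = 2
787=787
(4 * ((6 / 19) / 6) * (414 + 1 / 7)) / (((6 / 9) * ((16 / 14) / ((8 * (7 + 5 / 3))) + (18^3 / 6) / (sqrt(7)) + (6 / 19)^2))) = -7289419540 / 64736485287647 + 8710252001568 * sqrt(7) / 64736485287647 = 0.36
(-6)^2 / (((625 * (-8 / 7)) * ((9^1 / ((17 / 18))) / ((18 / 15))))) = -119 / 18750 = -0.01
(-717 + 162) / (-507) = 1.09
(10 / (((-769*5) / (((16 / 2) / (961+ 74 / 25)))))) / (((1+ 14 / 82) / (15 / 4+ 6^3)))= -0.00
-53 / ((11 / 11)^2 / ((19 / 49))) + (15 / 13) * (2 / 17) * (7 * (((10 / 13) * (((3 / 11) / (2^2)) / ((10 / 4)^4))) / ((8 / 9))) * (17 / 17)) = -795549959 / 38713675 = -20.55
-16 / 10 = -8 / 5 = -1.60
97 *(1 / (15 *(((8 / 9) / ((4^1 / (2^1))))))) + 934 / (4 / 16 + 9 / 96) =600961 / 220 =2731.64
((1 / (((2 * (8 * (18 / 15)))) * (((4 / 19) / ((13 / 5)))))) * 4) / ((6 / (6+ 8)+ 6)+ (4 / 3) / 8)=1729 / 4432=0.39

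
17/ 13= 1.31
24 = 24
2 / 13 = 0.15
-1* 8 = -8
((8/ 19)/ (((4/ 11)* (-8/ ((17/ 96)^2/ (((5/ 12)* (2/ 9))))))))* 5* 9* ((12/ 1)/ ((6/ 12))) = -257499/ 4864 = -52.94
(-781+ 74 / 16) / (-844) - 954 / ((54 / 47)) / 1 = -16800599 / 20256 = -829.41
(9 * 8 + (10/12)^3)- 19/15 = 77017/1080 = 71.31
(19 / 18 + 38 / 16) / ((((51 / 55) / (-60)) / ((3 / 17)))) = -67925 / 1734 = -39.17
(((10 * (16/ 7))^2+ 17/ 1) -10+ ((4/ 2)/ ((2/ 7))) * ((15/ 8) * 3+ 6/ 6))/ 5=225723/ 1960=115.16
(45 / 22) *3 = 6.14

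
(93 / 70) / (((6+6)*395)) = 31 / 110600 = 0.00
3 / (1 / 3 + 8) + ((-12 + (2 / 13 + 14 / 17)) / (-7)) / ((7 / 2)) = 31323 / 38675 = 0.81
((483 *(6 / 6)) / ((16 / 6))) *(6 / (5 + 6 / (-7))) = 30429 / 116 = 262.32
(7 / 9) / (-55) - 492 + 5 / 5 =-243052 / 495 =-491.01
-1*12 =-12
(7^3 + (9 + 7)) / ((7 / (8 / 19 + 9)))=64261 / 133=483.17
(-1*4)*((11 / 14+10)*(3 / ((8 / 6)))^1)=-1359 / 14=-97.07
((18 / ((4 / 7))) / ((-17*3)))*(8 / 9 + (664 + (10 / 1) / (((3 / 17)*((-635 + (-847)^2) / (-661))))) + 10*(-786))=162455139889 / 36555474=4444.07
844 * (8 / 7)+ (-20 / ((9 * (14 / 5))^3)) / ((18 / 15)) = 2894255179 / 3000564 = 964.57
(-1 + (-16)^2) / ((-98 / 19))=-4845 / 98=-49.44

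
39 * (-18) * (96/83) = -67392/83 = -811.95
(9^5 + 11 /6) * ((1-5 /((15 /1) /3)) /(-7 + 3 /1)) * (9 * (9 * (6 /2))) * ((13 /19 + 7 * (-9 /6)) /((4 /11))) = 0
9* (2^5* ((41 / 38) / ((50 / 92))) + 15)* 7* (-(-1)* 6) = 14099778 / 475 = 29683.74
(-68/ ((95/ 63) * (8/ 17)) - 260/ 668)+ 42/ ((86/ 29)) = -111951947/ 1364390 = -82.05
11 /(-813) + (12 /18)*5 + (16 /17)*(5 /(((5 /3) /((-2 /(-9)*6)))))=7.08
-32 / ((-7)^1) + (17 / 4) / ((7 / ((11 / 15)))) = 301 / 60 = 5.02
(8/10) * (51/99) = 0.41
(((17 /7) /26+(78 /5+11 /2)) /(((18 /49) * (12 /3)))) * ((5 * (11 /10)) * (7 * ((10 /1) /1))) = 5197577 /936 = 5552.97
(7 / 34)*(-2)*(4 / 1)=-28 / 17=-1.65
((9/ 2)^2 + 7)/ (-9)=-109/ 36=-3.03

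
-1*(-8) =8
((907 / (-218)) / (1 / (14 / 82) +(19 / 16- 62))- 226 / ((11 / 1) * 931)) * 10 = 737077204 / 1374127139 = 0.54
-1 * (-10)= 10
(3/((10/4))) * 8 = 48/5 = 9.60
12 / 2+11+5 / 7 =124 / 7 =17.71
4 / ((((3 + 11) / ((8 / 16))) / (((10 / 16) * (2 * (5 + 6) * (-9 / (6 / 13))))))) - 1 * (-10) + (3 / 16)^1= -3149 / 112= -28.12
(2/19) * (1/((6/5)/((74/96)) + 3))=370/16017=0.02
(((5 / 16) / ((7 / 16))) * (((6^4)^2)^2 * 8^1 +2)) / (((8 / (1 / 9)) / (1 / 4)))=56422198149125 / 1008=55974402925.72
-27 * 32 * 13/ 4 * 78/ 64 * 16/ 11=-54756/ 11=-4977.82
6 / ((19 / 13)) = 78 / 19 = 4.11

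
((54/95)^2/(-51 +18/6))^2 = 59049/1303210000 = 0.00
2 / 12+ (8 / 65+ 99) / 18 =3319 / 585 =5.67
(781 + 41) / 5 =822 / 5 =164.40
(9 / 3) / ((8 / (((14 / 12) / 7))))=1 / 16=0.06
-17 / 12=-1.42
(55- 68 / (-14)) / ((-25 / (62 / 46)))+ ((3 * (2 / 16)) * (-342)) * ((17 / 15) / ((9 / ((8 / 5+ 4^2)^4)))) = -779650568777 / 503125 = -1549616.04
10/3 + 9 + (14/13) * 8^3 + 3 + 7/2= 44477/78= 570.22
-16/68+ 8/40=-3/85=-0.04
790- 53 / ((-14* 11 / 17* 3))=365881 / 462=791.95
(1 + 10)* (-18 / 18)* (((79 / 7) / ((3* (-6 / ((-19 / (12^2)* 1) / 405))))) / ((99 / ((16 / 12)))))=-1501 / 49601160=-0.00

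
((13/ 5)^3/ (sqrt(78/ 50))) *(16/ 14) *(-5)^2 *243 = 109512 *sqrt(39)/ 7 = 97700.32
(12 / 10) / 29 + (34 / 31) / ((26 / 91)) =17441 / 4495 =3.88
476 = 476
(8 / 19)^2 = 0.18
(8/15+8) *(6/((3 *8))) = 32/15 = 2.13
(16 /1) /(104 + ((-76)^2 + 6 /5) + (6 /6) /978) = 78240 /28759073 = 0.00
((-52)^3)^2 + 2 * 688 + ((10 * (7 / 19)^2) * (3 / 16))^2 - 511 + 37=164897647333128129 / 8340544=19770610566.06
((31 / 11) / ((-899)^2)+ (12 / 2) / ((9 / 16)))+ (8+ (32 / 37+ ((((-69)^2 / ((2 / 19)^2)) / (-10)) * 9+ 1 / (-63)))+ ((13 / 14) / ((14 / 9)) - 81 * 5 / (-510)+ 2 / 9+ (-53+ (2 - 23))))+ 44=-1230544900477707251 / 3181995792360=-386721.10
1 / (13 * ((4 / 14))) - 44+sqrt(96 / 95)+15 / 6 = -536 / 13+4 * sqrt(570) / 95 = -40.23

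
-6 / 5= -1.20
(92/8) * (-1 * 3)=-69/2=-34.50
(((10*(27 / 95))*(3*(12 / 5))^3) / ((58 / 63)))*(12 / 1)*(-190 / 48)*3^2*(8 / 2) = -1428513408 / 725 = -1970363.32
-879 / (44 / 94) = -41313 / 22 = -1877.86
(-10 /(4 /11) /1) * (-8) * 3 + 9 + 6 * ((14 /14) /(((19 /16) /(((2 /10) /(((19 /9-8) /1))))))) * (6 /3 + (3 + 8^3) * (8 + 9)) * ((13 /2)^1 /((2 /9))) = -217938489 /5035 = -43284.70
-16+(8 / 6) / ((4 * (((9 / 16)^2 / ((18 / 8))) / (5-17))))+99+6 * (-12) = -157 / 9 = -17.44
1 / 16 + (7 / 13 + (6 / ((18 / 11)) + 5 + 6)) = 9527 / 624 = 15.27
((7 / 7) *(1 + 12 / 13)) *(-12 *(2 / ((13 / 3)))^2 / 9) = -1200 / 2197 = -0.55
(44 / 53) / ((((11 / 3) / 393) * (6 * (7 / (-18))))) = -14148 / 371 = -38.13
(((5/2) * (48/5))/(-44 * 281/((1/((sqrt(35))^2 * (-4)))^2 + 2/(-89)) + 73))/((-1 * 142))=-469332/1531513785913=-0.00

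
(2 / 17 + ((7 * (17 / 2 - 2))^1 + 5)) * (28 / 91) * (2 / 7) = 6884 / 1547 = 4.45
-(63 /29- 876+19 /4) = 100813 /116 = 869.08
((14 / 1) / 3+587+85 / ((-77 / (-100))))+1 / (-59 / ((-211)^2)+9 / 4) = 64984602679 / 92504643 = 702.50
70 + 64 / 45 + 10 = 3664 / 45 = 81.42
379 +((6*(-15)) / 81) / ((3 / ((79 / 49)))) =500627 / 1323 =378.40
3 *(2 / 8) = 3 / 4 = 0.75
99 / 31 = 3.19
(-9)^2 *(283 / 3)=7641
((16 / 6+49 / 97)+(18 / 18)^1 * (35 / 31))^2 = 1505284804 / 81378441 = 18.50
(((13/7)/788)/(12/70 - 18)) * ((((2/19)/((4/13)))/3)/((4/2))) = -65/8623872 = -0.00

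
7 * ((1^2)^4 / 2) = 7 / 2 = 3.50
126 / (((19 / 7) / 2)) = 1764 / 19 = 92.84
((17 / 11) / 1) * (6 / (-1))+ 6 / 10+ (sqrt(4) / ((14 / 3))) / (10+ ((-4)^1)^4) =-888009 / 102410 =-8.67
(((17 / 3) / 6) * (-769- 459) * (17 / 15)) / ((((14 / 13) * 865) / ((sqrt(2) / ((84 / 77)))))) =-12687389 * sqrt(2) / 9809100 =-1.83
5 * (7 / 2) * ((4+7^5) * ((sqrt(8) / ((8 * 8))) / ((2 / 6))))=1765155 * sqrt(2) / 64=39004.78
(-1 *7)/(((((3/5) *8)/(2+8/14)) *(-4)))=15/16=0.94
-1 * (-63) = 63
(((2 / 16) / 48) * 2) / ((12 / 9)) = 1 / 256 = 0.00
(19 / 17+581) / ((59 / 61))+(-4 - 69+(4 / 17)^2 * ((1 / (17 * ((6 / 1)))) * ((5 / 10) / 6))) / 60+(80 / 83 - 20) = 7556022842897 / 12991838940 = 581.60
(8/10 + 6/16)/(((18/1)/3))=47/240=0.20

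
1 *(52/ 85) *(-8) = -416/ 85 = -4.89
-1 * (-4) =4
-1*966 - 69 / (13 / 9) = -1013.77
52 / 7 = 7.43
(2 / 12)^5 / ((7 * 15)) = 1 / 816480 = 0.00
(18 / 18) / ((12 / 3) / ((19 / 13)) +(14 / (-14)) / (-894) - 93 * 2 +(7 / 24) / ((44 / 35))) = -996512 / 182391623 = -0.01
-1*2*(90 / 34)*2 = -180 / 17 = -10.59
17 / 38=0.45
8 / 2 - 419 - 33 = -448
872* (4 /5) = 3488 /5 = 697.60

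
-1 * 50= -50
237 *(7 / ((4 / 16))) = 6636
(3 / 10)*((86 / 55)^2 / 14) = 0.05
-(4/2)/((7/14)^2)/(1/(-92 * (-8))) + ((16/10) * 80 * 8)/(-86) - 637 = -281087/43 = -6536.91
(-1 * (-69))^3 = 328509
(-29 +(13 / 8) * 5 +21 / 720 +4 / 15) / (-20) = 4939 / 4800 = 1.03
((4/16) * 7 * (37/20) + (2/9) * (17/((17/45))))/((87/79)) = 27887/2320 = 12.02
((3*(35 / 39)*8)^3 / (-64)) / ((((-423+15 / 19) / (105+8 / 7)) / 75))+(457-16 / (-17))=24265833695 / 7133659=3401.60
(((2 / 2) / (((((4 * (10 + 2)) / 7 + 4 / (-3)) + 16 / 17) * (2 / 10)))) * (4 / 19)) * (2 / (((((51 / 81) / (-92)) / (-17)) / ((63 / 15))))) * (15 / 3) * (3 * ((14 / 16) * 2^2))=1955367540 / 10963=178360.63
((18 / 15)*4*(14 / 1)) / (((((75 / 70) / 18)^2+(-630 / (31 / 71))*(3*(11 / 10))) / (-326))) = 23959466496 / 5207641645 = 4.60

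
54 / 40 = 27 / 20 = 1.35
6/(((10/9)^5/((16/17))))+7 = 549022/53125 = 10.33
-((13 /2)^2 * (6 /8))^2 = -257049 /256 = -1004.10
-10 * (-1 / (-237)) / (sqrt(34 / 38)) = -0.04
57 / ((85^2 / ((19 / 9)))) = 361 / 21675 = 0.02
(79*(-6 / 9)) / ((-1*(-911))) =-158 / 2733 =-0.06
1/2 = 0.50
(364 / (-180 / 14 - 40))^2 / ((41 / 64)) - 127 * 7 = -1143590161 / 1403225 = -814.97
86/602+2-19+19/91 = -16.65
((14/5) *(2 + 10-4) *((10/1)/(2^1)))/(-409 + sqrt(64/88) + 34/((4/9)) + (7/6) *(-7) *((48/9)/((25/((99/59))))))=-3596235165600/10770121361011-1949360000 *sqrt(22)/10770121361011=-0.33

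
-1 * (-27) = 27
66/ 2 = 33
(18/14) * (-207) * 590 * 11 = -12090870/7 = -1727267.14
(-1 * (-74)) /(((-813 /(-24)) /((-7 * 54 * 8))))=-1790208 /271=-6605.93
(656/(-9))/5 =-14.58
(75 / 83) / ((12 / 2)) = 25 / 166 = 0.15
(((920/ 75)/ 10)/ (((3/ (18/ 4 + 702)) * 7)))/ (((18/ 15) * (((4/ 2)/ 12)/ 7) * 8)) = 180.55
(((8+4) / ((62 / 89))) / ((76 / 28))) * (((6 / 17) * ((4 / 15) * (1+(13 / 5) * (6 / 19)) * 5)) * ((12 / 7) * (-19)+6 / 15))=-832177056 / 4756175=-174.97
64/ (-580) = -0.11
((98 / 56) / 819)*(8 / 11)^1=2 / 1287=0.00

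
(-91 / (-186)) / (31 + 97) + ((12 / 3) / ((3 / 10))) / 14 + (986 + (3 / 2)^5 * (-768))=-269151873 / 55552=-4845.04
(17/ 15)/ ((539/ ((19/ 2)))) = 323/ 16170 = 0.02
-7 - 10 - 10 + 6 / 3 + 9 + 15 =-1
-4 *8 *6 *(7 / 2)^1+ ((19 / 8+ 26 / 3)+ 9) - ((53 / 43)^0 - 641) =-287 / 24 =-11.96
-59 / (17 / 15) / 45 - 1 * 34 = -1793 / 51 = -35.16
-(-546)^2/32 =-74529/8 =-9316.12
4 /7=0.57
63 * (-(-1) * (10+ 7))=1071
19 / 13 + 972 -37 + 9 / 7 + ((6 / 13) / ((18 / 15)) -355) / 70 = 84874 / 91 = 932.68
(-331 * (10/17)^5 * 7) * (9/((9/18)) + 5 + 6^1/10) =-3851.18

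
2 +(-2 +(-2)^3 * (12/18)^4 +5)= 277/81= 3.42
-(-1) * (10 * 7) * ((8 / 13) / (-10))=-56 / 13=-4.31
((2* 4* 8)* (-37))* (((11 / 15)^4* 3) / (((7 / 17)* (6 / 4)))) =-1178776192 / 354375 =-3326.35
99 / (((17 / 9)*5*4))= 891 / 340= 2.62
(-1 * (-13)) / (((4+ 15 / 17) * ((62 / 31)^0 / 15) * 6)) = 1105 / 166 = 6.66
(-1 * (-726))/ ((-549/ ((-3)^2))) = -726/ 61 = -11.90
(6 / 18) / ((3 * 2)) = 1 / 18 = 0.06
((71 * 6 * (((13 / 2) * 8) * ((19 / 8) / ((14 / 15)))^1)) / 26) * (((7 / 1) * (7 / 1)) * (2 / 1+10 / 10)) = 1274805 / 4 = 318701.25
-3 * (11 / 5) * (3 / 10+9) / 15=-1023 / 250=-4.09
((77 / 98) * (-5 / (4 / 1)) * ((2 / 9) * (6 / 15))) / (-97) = 11 / 12222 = 0.00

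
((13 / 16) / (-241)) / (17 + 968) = -13 / 3798160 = -0.00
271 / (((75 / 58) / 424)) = 6664432 / 75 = 88859.09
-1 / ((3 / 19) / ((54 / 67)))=-342 / 67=-5.10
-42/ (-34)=21/ 17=1.24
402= 402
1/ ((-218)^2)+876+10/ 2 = 881.00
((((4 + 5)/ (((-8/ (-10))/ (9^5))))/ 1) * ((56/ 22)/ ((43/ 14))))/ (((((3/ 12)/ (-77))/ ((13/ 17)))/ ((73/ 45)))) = -153766902744/ 731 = -210351440.14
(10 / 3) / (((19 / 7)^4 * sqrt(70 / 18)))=686 * sqrt(35) / 130321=0.03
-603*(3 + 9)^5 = -150045696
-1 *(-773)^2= -597529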